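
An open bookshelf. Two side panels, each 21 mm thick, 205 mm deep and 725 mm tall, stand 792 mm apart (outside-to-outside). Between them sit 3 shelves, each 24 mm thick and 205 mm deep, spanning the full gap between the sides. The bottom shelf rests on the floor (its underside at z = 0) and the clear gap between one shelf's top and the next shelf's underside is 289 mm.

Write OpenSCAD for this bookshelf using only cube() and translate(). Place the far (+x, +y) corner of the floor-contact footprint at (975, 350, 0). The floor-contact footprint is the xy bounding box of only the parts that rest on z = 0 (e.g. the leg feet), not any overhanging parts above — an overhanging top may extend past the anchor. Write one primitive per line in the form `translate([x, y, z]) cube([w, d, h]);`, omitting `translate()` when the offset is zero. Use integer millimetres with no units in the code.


translate([183, 145, 0]) cube([21, 205, 725]);
translate([954, 145, 0]) cube([21, 205, 725]);
translate([204, 145, 0]) cube([750, 205, 24]);
translate([204, 145, 313]) cube([750, 205, 24]);
translate([204, 145, 626]) cube([750, 205, 24]);


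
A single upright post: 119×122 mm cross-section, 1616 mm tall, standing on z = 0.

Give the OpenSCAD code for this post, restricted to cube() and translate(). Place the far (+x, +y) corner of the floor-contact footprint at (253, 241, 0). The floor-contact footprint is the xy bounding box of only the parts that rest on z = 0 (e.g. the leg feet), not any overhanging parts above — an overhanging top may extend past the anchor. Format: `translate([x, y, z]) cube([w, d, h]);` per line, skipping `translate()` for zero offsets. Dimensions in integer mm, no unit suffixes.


translate([134, 119, 0]) cube([119, 122, 1616]);


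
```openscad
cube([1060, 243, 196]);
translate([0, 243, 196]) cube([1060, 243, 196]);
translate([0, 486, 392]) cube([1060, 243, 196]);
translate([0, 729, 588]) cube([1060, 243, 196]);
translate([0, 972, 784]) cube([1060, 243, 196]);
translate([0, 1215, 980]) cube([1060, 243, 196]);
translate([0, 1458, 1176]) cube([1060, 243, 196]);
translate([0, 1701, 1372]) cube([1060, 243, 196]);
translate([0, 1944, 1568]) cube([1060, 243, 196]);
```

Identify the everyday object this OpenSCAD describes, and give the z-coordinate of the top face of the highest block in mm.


A staircase. The total rise is 1764 mm.

9 identical blocks, each offset up and back from the previous — a staircase. Each step is 196 mm tall and there are 9 of them, so the total rise is 9 × 196 = 1764 mm.


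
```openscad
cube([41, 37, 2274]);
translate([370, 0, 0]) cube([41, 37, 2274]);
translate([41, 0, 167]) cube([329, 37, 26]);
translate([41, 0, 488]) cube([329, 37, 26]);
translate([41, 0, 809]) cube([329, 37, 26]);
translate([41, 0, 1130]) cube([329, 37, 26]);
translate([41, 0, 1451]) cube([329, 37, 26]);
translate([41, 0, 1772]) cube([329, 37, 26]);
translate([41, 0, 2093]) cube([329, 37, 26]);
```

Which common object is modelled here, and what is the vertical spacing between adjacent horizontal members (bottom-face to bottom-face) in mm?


A ladder. The rung spacing is 321 mm.

Two tall 41×37 posts with 7 short bars between them — a ladder. Adjacent rungs sit at z = 167 and z = 488, so the spacing is 488 − 167 = 321 mm.


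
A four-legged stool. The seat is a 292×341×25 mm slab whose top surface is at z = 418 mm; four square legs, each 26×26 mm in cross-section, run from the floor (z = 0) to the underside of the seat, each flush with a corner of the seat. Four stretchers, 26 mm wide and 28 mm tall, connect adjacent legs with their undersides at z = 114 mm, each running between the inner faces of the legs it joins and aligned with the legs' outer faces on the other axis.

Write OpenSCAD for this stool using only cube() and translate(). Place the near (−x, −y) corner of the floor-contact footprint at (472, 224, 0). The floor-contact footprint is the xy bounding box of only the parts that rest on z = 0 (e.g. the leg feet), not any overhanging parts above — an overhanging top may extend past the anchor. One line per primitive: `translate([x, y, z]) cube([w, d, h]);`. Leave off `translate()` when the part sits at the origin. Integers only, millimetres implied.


translate([472, 224, 393]) cube([292, 341, 25]);
translate([472, 224, 0]) cube([26, 26, 393]);
translate([738, 224, 0]) cube([26, 26, 393]);
translate([472, 539, 0]) cube([26, 26, 393]);
translate([738, 539, 0]) cube([26, 26, 393]);
translate([498, 224, 114]) cube([240, 26, 28]);
translate([498, 539, 114]) cube([240, 26, 28]);
translate([472, 250, 114]) cube([26, 289, 28]);
translate([738, 250, 114]) cube([26, 289, 28]);


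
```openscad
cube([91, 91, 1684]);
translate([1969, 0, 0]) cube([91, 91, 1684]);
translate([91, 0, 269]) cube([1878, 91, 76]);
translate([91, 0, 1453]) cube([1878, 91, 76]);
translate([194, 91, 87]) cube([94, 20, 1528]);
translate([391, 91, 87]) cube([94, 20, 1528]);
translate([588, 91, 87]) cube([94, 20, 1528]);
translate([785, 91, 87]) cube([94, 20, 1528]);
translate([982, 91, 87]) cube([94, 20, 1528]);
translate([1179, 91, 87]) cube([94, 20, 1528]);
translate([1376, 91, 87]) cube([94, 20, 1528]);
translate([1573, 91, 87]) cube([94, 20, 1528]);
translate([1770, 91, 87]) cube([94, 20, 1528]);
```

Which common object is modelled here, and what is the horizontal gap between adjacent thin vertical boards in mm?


A fence section. The picket gap is 103 mm.

Two posts, two rails, 9 pickets — a fence section. Span 1878 mm holds 9 pickets of 94 mm with 10 equal gaps: ⌊(1878 − 9·94) / 10⌋ = 103 mm.


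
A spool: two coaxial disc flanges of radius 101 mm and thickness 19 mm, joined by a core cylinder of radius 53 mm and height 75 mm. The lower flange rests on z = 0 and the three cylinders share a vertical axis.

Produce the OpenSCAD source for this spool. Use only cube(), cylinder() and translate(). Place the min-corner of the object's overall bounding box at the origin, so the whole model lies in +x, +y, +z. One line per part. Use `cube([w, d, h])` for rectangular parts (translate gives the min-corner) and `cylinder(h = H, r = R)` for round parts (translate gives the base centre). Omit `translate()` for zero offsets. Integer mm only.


translate([101, 101, 0]) cylinder(h = 19, r = 101);
translate([101, 101, 19]) cylinder(h = 75, r = 53);
translate([101, 101, 94]) cylinder(h = 19, r = 101);


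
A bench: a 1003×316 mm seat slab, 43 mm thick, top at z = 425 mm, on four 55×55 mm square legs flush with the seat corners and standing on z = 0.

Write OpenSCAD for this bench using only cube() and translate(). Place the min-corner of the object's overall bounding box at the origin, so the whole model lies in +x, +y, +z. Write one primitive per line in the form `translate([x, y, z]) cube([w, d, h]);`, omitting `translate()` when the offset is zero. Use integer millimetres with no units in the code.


translate([0, 0, 382]) cube([1003, 316, 43]);
cube([55, 55, 382]);
translate([0, 261, 0]) cube([55, 55, 382]);
translate([948, 0, 0]) cube([55, 55, 382]);
translate([948, 261, 0]) cube([55, 55, 382]);


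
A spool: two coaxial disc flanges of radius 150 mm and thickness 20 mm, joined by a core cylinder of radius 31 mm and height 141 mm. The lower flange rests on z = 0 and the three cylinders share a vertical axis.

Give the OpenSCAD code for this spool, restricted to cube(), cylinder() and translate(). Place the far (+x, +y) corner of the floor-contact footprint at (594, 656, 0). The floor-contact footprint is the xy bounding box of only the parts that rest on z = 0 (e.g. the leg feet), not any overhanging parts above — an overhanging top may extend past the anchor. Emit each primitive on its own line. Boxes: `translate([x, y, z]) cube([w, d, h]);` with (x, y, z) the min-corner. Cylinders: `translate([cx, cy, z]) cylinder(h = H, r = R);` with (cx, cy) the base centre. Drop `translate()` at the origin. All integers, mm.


translate([444, 506, 0]) cylinder(h = 20, r = 150);
translate([444, 506, 20]) cylinder(h = 141, r = 31);
translate([444, 506, 161]) cylinder(h = 20, r = 150);


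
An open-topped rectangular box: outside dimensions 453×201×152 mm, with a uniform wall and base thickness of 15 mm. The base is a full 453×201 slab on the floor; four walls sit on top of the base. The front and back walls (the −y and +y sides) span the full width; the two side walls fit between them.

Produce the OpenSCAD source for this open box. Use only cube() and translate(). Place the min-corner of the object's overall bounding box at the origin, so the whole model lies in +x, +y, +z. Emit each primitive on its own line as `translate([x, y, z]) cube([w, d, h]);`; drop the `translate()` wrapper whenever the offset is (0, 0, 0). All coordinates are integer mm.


cube([453, 201, 15]);
translate([0, 0, 15]) cube([453, 15, 137]);
translate([0, 186, 15]) cube([453, 15, 137]);
translate([0, 15, 15]) cube([15, 171, 137]);
translate([438, 15, 15]) cube([15, 171, 137]);


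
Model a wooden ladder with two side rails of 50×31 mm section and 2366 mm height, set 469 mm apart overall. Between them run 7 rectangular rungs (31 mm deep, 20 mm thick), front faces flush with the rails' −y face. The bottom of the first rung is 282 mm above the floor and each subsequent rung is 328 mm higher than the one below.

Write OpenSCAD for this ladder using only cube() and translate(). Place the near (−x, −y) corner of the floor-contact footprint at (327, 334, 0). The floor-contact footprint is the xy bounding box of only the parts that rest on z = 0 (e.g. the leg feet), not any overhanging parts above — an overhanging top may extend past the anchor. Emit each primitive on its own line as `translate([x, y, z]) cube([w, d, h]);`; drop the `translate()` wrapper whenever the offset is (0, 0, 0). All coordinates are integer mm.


translate([327, 334, 0]) cube([50, 31, 2366]);
translate([746, 334, 0]) cube([50, 31, 2366]);
translate([377, 334, 282]) cube([369, 31, 20]);
translate([377, 334, 610]) cube([369, 31, 20]);
translate([377, 334, 938]) cube([369, 31, 20]);
translate([377, 334, 1266]) cube([369, 31, 20]);
translate([377, 334, 1594]) cube([369, 31, 20]);
translate([377, 334, 1922]) cube([369, 31, 20]);
translate([377, 334, 2250]) cube([369, 31, 20]);


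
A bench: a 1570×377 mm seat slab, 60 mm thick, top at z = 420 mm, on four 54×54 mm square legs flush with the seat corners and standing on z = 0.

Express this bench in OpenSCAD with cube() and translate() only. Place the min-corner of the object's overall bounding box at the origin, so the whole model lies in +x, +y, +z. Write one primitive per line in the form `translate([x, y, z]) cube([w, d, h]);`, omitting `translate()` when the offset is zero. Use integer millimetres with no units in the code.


translate([0, 0, 360]) cube([1570, 377, 60]);
cube([54, 54, 360]);
translate([0, 323, 0]) cube([54, 54, 360]);
translate([1516, 0, 0]) cube([54, 54, 360]);
translate([1516, 323, 0]) cube([54, 54, 360]);


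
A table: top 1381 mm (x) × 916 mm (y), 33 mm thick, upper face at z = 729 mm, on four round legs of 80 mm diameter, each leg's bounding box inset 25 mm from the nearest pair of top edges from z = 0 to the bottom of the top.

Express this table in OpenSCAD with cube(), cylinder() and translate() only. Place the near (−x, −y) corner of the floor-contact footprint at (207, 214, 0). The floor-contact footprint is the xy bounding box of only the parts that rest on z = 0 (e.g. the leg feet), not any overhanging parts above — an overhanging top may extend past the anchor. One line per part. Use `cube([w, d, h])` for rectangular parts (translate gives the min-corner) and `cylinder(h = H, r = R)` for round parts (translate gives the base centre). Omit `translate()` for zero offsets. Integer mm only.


translate([182, 189, 696]) cube([1381, 916, 33]);
translate([247, 254, 0]) cylinder(h = 696, r = 40);
translate([1498, 254, 0]) cylinder(h = 696, r = 40);
translate([247, 1040, 0]) cylinder(h = 696, r = 40);
translate([1498, 1040, 0]) cylinder(h = 696, r = 40);


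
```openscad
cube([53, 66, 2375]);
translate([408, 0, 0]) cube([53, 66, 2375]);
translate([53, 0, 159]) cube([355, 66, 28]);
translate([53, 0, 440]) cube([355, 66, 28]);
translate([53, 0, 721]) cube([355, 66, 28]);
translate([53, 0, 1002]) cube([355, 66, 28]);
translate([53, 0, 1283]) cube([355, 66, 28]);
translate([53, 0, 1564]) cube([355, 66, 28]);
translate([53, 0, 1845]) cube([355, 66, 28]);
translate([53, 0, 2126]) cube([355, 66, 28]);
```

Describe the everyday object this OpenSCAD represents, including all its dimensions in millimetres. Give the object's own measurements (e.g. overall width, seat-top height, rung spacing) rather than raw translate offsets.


A straight ladder. Two 53×66 mm vertical rails, 2375 mm tall, stand 461 mm apart (outside-to-outside) with their front faces coplanar on the −y side. 8 rungs, each 66 mm deep and 28 mm tall, span between the inner faces of the rails, front faces flush with the rails. The lowest rung's underside is at z = 159 mm and rungs are spaced 281 mm apart (underside to underside).


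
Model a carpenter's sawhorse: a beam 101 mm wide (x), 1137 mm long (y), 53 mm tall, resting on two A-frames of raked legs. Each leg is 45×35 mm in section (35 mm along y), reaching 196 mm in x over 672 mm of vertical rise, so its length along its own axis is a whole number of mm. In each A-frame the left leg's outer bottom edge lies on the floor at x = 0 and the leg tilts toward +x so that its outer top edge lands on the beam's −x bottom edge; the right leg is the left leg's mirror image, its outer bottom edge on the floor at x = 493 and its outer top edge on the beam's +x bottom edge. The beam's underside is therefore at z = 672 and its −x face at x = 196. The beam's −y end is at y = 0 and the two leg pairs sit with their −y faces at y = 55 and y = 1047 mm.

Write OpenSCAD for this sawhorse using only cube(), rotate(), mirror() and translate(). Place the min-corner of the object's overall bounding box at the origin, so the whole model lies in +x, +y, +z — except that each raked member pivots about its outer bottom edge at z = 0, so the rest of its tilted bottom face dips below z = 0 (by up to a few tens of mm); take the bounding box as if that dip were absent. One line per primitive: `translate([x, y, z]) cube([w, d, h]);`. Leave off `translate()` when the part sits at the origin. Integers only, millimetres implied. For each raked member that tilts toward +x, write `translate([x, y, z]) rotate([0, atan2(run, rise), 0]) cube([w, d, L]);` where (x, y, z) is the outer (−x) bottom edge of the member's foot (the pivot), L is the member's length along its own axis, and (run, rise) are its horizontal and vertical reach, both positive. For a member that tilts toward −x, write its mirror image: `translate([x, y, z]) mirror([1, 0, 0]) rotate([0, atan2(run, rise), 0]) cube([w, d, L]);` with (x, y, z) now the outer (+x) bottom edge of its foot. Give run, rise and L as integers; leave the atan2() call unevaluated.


// leg length = √(196² + 672²) = 700
// right-leg outer foot x = 2·196 + 101 = 493
// beam min-corner = (196, 0, 672)
translate([196, 0, 672]) cube([101, 1137, 53]);
translate([0, 55, 0]) rotate([0, atan2(196, 672), 0]) cube([45, 35, 700]);
translate([493, 55, 0]) mirror([1, 0, 0]) rotate([0, atan2(196, 672), 0]) cube([45, 35, 700]);
translate([0, 1047, 0]) rotate([0, atan2(196, 672), 0]) cube([45, 35, 700]);
translate([493, 1047, 0]) mirror([1, 0, 0]) rotate([0, atan2(196, 672), 0]) cube([45, 35, 700]);


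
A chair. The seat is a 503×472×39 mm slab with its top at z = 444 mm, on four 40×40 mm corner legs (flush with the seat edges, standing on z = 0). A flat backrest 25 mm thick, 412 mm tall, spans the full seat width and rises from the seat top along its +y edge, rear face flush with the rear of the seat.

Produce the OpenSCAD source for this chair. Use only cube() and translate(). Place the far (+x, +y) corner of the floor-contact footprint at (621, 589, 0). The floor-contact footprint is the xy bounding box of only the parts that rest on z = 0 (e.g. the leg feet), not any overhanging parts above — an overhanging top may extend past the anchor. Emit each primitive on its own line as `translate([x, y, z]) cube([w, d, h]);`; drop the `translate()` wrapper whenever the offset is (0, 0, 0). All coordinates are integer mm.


translate([118, 117, 405]) cube([503, 472, 39]);
translate([118, 117, 0]) cube([40, 40, 405]);
translate([581, 117, 0]) cube([40, 40, 405]);
translate([118, 549, 0]) cube([40, 40, 405]);
translate([581, 549, 0]) cube([40, 40, 405]);
translate([118, 564, 444]) cube([503, 25, 412]);


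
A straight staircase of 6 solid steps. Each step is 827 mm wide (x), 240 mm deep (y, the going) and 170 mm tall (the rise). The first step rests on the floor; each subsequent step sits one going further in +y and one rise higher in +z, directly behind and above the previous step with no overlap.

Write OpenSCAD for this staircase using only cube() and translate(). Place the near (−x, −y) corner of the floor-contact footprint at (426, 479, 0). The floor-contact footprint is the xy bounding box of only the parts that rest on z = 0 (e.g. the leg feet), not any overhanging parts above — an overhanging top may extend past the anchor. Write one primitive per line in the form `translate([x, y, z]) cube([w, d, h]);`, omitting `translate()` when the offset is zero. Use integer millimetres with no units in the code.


translate([426, 479, 0]) cube([827, 240, 170]);
translate([426, 719, 170]) cube([827, 240, 170]);
translate([426, 959, 340]) cube([827, 240, 170]);
translate([426, 1199, 510]) cube([827, 240, 170]);
translate([426, 1439, 680]) cube([827, 240, 170]);
translate([426, 1679, 850]) cube([827, 240, 170]);


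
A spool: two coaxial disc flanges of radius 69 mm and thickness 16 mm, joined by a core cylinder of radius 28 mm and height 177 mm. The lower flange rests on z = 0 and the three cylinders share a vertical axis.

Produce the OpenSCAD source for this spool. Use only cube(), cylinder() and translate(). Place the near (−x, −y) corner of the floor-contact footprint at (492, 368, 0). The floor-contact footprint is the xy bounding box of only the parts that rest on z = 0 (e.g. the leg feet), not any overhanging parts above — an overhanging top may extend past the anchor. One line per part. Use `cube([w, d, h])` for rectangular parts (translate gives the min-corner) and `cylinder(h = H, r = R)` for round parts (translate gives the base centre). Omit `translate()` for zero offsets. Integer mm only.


translate([561, 437, 0]) cylinder(h = 16, r = 69);
translate([561, 437, 16]) cylinder(h = 177, r = 28);
translate([561, 437, 193]) cylinder(h = 16, r = 69);


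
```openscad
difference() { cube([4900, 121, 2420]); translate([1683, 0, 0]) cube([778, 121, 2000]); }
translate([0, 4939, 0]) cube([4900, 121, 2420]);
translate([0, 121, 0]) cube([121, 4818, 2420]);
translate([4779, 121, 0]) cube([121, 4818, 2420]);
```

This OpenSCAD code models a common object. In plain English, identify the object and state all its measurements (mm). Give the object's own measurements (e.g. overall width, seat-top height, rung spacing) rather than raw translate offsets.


A single room: four walls, each 2420 mm tall and 121 mm thick, enclosing an outside footprint 4900×5060 mm (x × y), no floor or roof. The front and back walls (−y and +y sides) run the full x-width; the side walls fit between their inner faces. A door opening 778 mm wide and 2000 mm tall is cut through the front wall from the floor up, its −x edge 1683 mm from the wall's −x end.


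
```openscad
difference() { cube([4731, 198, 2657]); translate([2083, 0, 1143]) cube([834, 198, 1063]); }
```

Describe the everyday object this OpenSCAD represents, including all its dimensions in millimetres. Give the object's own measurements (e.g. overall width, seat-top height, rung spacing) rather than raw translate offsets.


A wall 4731 mm long (x), 198 mm thick (y), 2657 mm tall, with a rectangular window opening cut through it. The opening is 834 mm wide and 1063 mm tall; its sill is at z = 1143 mm and its near (−x) edge is 2083 mm from the wall's −x end. The opening passes through the full wall thickness.


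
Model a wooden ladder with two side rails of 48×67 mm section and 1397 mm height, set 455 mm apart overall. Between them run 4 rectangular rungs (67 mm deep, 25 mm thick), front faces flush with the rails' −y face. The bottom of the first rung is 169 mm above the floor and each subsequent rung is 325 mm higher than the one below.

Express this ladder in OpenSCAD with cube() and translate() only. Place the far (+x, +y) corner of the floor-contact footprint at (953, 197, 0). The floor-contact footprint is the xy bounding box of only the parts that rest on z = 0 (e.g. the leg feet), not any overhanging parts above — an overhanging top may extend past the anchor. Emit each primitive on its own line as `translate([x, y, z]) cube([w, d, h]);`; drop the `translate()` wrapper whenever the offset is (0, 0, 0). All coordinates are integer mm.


// rung span = 455 - 2*48 = 359
// rung[k] z = 169 + k*325
translate([498, 130, 0]) cube([48, 67, 1397]);
translate([905, 130, 0]) cube([48, 67, 1397]);
translate([546, 130, 169]) cube([359, 67, 25]);
translate([546, 130, 494]) cube([359, 67, 25]);
translate([546, 130, 819]) cube([359, 67, 25]);
translate([546, 130, 1144]) cube([359, 67, 25]);


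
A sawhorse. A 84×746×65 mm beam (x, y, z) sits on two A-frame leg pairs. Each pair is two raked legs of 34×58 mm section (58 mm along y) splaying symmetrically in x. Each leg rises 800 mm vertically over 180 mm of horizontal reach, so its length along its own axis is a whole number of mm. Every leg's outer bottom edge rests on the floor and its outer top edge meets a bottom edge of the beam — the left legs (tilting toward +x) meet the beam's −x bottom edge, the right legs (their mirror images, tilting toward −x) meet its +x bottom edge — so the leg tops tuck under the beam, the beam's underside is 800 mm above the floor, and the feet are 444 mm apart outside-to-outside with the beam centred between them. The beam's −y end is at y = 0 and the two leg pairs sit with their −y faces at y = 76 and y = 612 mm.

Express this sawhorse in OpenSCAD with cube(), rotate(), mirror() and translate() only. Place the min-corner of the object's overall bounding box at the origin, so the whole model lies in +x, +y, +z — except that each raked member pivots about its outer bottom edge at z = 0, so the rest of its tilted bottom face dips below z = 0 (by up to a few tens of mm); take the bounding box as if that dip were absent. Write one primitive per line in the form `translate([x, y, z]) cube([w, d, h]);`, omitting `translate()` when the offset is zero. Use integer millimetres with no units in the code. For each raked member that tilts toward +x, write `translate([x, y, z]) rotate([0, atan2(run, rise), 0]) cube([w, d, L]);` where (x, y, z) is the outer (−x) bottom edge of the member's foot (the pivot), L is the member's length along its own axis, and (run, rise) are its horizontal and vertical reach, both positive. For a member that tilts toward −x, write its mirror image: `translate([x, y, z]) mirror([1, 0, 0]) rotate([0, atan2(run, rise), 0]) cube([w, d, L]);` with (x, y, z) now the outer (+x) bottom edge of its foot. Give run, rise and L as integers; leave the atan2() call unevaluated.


// leg length = √(180² + 800²) = 820
// right-leg outer foot x = 2·180 + 84 = 444
// beam min-corner = (180, 0, 800)
translate([180, 0, 800]) cube([84, 746, 65]);
translate([0, 76, 0]) rotate([0, atan2(180, 800), 0]) cube([34, 58, 820]);
translate([444, 76, 0]) mirror([1, 0, 0]) rotate([0, atan2(180, 800), 0]) cube([34, 58, 820]);
translate([0, 612, 0]) rotate([0, atan2(180, 800), 0]) cube([34, 58, 820]);
translate([444, 612, 0]) mirror([1, 0, 0]) rotate([0, atan2(180, 800), 0]) cube([34, 58, 820]);


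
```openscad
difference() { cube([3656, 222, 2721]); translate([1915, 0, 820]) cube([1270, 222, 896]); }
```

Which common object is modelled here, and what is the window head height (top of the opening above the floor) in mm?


A wall with a window opening. The window head height is 1716 mm.

A wall with a rectangular opening subtracted — a window. Sill at z = 820, opening 896 mm tall, so the head is at 820 + 896 = 1716 mm.


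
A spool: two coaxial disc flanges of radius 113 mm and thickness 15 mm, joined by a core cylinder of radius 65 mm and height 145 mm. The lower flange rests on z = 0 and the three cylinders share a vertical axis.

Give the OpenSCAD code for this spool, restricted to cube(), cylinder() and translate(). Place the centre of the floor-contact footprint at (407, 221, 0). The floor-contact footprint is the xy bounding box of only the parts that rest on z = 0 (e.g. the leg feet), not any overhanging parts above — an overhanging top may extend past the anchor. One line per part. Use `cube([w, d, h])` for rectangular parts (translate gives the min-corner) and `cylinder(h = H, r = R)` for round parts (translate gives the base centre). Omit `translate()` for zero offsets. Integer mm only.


translate([407, 221, 0]) cylinder(h = 15, r = 113);
translate([407, 221, 15]) cylinder(h = 145, r = 65);
translate([407, 221, 160]) cylinder(h = 15, r = 113);


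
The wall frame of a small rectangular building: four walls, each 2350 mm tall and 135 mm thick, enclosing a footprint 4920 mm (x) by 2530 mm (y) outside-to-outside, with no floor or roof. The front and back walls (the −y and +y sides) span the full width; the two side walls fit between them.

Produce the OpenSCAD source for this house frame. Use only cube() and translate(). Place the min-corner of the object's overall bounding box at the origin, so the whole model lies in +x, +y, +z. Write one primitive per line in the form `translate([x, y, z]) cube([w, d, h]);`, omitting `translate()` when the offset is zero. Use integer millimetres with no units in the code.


cube([4920, 135, 2350]);
translate([0, 2395, 0]) cube([4920, 135, 2350]);
translate([0, 135, 0]) cube([135, 2260, 2350]);
translate([4785, 135, 0]) cube([135, 2260, 2350]);


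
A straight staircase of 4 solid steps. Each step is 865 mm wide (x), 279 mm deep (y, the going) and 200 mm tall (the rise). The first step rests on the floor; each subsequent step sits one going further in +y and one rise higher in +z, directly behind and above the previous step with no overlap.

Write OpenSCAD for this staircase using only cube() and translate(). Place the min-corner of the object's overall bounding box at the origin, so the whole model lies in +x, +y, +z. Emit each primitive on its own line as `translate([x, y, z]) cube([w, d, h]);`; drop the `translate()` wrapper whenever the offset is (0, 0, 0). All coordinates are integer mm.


cube([865, 279, 200]);
translate([0, 279, 200]) cube([865, 279, 200]);
translate([0, 558, 400]) cube([865, 279, 200]);
translate([0, 837, 600]) cube([865, 279, 200]);


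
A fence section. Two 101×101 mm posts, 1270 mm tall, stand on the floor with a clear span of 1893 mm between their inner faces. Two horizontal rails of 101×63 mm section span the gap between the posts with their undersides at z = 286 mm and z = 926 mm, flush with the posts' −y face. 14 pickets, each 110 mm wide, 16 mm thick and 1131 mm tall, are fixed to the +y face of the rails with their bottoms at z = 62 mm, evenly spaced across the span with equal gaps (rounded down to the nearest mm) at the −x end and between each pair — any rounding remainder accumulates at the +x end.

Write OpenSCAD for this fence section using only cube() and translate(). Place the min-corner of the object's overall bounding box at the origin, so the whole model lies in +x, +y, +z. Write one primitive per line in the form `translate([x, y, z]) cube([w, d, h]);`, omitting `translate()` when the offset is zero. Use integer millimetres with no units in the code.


cube([101, 101, 1270]);
translate([1994, 0, 0]) cube([101, 101, 1270]);
translate([101, 0, 286]) cube([1893, 101, 63]);
translate([101, 0, 926]) cube([1893, 101, 63]);
translate([124, 101, 62]) cube([110, 16, 1131]);
translate([257, 101, 62]) cube([110, 16, 1131]);
translate([390, 101, 62]) cube([110, 16, 1131]);
translate([523, 101, 62]) cube([110, 16, 1131]);
translate([656, 101, 62]) cube([110, 16, 1131]);
translate([789, 101, 62]) cube([110, 16, 1131]);
translate([922, 101, 62]) cube([110, 16, 1131]);
translate([1055, 101, 62]) cube([110, 16, 1131]);
translate([1188, 101, 62]) cube([110, 16, 1131]);
translate([1321, 101, 62]) cube([110, 16, 1131]);
translate([1454, 101, 62]) cube([110, 16, 1131]);
translate([1587, 101, 62]) cube([110, 16, 1131]);
translate([1720, 101, 62]) cube([110, 16, 1131]);
translate([1853, 101, 62]) cube([110, 16, 1131]);


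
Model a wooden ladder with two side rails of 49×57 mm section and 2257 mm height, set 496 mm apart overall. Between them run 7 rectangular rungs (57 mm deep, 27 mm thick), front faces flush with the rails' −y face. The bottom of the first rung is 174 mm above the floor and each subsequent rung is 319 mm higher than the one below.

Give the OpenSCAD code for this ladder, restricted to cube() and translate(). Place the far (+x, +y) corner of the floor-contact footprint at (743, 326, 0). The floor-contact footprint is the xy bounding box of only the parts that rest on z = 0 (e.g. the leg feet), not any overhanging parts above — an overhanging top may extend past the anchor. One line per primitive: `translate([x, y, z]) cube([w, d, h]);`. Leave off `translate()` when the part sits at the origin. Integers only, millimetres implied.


translate([247, 269, 0]) cube([49, 57, 2257]);
translate([694, 269, 0]) cube([49, 57, 2257]);
translate([296, 269, 174]) cube([398, 57, 27]);
translate([296, 269, 493]) cube([398, 57, 27]);
translate([296, 269, 812]) cube([398, 57, 27]);
translate([296, 269, 1131]) cube([398, 57, 27]);
translate([296, 269, 1450]) cube([398, 57, 27]);
translate([296, 269, 1769]) cube([398, 57, 27]);
translate([296, 269, 2088]) cube([398, 57, 27]);


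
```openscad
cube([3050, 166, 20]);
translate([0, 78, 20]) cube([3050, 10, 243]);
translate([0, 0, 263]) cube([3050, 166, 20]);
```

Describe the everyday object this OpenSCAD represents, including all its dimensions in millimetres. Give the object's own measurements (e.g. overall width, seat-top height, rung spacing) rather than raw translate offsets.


An I-beam lying along x, 3050 mm long. Overall section height 283 mm. Two flanges 166 mm wide (y) and 20 mm thick, one on the floor and one at the top; a web 10 mm thick runs between them, centred on the flange width.


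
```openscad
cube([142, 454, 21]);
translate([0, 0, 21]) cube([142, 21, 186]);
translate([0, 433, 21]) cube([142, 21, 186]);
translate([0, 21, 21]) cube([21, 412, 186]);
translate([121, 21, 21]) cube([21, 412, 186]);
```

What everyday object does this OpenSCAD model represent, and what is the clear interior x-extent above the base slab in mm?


An open box. The internal width is 100 mm.

A 142×454 base slab with four walls standing on it — an open box. The base is 142 mm wide and the walls are 21 mm thick, so the internal width is 142 − 2 × 21 = 100 mm.


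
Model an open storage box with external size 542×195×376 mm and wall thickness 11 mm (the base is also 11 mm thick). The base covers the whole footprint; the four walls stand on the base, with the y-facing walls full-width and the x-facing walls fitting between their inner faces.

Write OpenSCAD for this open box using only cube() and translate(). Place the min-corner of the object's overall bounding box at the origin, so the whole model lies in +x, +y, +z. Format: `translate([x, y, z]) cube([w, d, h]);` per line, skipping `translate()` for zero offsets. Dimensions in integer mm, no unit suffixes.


cube([542, 195, 11]);
translate([0, 0, 11]) cube([542, 11, 365]);
translate([0, 184, 11]) cube([542, 11, 365]);
translate([0, 11, 11]) cube([11, 173, 365]);
translate([531, 11, 11]) cube([11, 173, 365]);


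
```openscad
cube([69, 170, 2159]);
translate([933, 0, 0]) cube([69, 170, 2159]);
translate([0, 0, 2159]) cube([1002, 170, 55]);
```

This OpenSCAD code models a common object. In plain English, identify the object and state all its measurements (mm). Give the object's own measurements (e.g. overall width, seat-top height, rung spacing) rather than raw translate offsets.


A door frame. The clear opening is 864 mm wide and 2159 mm high. Two 69 mm wide jambs, 170 mm deep, stand either side of the opening from the floor to the top of the opening. A 55 mm thick head sits across the top of both jambs, spanning the full outside width of the frame.


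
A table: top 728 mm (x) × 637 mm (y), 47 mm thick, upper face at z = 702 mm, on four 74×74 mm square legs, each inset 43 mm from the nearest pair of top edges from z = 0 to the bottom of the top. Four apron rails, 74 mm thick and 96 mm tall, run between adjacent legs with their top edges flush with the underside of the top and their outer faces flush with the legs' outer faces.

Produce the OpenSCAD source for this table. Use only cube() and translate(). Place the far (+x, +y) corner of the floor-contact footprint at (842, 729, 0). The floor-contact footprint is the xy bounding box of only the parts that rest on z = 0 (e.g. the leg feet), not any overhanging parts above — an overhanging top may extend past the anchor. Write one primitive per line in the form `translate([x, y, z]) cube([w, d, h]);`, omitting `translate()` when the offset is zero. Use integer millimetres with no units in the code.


// leg_h = 702 - 47 = 655
// apron z = 655 - 96 = 559
translate([157, 135, 655]) cube([728, 637, 47]);
translate([200, 178, 0]) cube([74, 74, 655]);
translate([768, 178, 0]) cube([74, 74, 655]);
translate([200, 655, 0]) cube([74, 74, 655]);
translate([768, 655, 0]) cube([74, 74, 655]);
translate([274, 178, 559]) cube([494, 74, 96]);
translate([274, 655, 559]) cube([494, 74, 96]);
translate([200, 252, 559]) cube([74, 403, 96]);
translate([768, 252, 559]) cube([74, 403, 96]);


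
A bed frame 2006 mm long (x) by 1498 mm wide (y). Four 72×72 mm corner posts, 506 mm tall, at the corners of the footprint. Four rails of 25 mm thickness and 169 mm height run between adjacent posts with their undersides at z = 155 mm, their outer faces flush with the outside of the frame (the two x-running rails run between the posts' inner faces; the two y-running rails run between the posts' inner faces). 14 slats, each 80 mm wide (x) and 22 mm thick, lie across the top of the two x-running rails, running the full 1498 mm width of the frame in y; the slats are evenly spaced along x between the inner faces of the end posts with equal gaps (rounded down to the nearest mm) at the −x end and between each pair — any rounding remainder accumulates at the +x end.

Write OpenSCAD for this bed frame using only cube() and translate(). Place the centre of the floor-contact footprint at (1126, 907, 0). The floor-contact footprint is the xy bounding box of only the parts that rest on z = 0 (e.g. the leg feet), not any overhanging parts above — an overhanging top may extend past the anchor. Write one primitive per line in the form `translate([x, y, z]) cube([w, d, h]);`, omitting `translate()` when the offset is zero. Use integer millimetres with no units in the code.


translate([123, 158, 0]) cube([72, 72, 506]);
translate([123, 1584, 0]) cube([72, 72, 506]);
translate([2057, 158, 0]) cube([72, 72, 506]);
translate([2057, 1584, 0]) cube([72, 72, 506]);
translate([195, 158, 155]) cube([1862, 25, 169]);
translate([195, 1631, 155]) cube([1862, 25, 169]);
translate([123, 230, 155]) cube([25, 1354, 169]);
translate([2104, 230, 155]) cube([25, 1354, 169]);
translate([244, 158, 324]) cube([80, 1498, 22]);
translate([373, 158, 324]) cube([80, 1498, 22]);
translate([502, 158, 324]) cube([80, 1498, 22]);
translate([631, 158, 324]) cube([80, 1498, 22]);
translate([760, 158, 324]) cube([80, 1498, 22]);
translate([889, 158, 324]) cube([80, 1498, 22]);
translate([1018, 158, 324]) cube([80, 1498, 22]);
translate([1147, 158, 324]) cube([80, 1498, 22]);
translate([1276, 158, 324]) cube([80, 1498, 22]);
translate([1405, 158, 324]) cube([80, 1498, 22]);
translate([1534, 158, 324]) cube([80, 1498, 22]);
translate([1663, 158, 324]) cube([80, 1498, 22]);
translate([1792, 158, 324]) cube([80, 1498, 22]);
translate([1921, 158, 324]) cube([80, 1498, 22]);


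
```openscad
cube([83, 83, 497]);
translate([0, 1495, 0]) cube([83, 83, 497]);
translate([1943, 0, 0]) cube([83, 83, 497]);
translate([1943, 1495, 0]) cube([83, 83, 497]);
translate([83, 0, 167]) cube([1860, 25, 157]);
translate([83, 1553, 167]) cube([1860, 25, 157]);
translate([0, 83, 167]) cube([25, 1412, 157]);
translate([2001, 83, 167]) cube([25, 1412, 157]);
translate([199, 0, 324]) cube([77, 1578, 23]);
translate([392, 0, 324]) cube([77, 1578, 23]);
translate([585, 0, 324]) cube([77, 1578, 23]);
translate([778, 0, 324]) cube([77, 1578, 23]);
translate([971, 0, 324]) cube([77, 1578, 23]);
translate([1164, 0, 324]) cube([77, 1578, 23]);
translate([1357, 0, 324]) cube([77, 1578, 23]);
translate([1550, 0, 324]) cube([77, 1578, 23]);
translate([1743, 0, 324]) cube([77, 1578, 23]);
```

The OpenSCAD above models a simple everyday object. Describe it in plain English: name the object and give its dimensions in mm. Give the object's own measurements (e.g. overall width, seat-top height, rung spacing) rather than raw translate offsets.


A bed frame 2026 mm long (x) by 1578 mm wide (y). Four 83×83 mm corner posts, 497 mm tall, at the corners of the footprint. Four rails of 25 mm thickness and 157 mm height run between adjacent posts with their undersides at z = 167 mm, their outer faces flush with the outside of the frame (the two x-running rails run between the posts' inner faces; the two y-running rails run between the posts' inner faces). 9 slats, each 77 mm wide (x) and 23 mm thick, lie across the top of the two x-running rails, running the full 1578 mm width of the frame in y; along x they sit between the end posts with a 116 mm gap after the −x posts and between neighbouring slats, leaving 123 mm before the +x posts.


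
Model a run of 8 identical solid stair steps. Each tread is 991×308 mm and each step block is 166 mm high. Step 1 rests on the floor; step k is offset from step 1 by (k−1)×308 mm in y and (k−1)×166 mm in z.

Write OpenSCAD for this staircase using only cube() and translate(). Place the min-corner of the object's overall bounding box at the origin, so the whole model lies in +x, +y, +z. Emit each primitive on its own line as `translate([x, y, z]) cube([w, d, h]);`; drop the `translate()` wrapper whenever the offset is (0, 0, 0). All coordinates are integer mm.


cube([991, 308, 166]);
translate([0, 308, 166]) cube([991, 308, 166]);
translate([0, 616, 332]) cube([991, 308, 166]);
translate([0, 924, 498]) cube([991, 308, 166]);
translate([0, 1232, 664]) cube([991, 308, 166]);
translate([0, 1540, 830]) cube([991, 308, 166]);
translate([0, 1848, 996]) cube([991, 308, 166]);
translate([0, 2156, 1162]) cube([991, 308, 166]);


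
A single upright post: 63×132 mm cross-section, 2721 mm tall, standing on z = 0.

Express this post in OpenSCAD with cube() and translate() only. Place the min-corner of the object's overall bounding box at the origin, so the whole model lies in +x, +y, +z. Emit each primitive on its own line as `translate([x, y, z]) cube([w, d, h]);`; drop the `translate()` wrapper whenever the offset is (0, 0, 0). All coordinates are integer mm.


cube([63, 132, 2721]);


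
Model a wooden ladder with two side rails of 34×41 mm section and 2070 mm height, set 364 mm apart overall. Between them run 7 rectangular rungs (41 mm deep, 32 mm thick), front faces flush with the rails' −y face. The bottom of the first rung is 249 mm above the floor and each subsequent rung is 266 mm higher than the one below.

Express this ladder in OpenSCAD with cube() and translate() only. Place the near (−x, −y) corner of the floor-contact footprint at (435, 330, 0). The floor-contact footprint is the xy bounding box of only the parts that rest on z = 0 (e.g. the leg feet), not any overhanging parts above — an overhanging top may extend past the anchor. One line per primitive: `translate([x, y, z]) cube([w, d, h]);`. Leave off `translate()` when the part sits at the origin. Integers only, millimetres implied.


translate([435, 330, 0]) cube([34, 41, 2070]);
translate([765, 330, 0]) cube([34, 41, 2070]);
translate([469, 330, 249]) cube([296, 41, 32]);
translate([469, 330, 515]) cube([296, 41, 32]);
translate([469, 330, 781]) cube([296, 41, 32]);
translate([469, 330, 1047]) cube([296, 41, 32]);
translate([469, 330, 1313]) cube([296, 41, 32]);
translate([469, 330, 1579]) cube([296, 41, 32]);
translate([469, 330, 1845]) cube([296, 41, 32]);
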